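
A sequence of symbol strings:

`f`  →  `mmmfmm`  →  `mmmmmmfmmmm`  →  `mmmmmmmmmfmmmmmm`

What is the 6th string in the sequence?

Every step adds mmm to the front and mm to the end of the previous string.
From mmmmmmmmmfmmmmmm, 2 further steps: mmmmmmmmmfmmmmmm → mmmmmmmmmmmmfmmmmmmmm → (answer).

mmmmmmmmmmmmmmmfmmmmmmmmmm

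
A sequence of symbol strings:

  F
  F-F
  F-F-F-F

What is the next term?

Each string is two copies of the previous one joined by '-'.
Doubling F-F-F-F with '-' between the halves:

F-F-F-F-F-F-F-F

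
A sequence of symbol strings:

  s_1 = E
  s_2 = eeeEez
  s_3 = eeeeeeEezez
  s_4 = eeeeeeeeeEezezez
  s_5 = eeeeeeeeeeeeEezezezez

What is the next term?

eeeeeeeeeeeeeeeEezezezezez

Every step adds eee to the front and ez to the end of the previous string.
So the next term is eee·eeeeeeeeeeeeEezezezez·ez.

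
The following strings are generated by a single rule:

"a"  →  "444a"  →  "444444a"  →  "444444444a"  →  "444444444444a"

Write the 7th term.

Every step adds 444 at the front: s(k+1) = 444·s(k).
From 444444444444a, 2 further steps: 444444444444a → 444444444444444a → (answer).

444444444444444444a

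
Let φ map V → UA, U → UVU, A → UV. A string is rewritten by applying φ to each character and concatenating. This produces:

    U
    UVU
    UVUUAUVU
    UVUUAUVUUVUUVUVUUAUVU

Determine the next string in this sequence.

UVUUAUVUUVUUVUVUUAUVUUVUUAUVUUVUUAUVUUAUVUUVUUVUVUUAUVU

φ(UVUUAUVUUVUUVUVUUAUVU) expands symbol-by-symbol to UVU UA UVU UVU UV UVU UA UVU UVU UA UVU UVU UA UVU UA UVU UVU UV UVU UA UVU; joining the 21 pieces gives the next term.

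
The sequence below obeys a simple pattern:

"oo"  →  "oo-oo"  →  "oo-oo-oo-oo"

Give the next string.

Every step duplicates the string with '-' between the halves.
Doubling oo-oo-oo-oo with '-' between the halves:

oo-oo-oo-oo-oo-oo-oo-oo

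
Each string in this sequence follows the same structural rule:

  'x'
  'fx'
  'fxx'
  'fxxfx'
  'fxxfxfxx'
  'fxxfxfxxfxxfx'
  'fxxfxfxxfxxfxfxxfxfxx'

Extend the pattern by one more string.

fxxfxfxxfxxfxfxxfxfxxfxxfxfxxfxxfx

This is a Fibonacci-style word recurrence s(k) = s(k−1)·s(k−2): e.g. fx·x = fxx.
So term 8 is fxxfxfxxfxxfxfxxfxfxx·fxxfxfxxfxxfx.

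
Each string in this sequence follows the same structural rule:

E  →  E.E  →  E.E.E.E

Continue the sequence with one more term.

s(k+1) = s(k)·.·s(k) — each term doubles the last with '.' between the halves.
One more doubling of E.E.E.E gives the answer.

E.E.E.E.E.E.E.E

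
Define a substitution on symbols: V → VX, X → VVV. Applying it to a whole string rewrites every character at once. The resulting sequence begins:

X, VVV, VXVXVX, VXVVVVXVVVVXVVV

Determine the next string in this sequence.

Rewriting the 15 symbols of VXVVVVXVVVVXVVV one by one yields VX VVV VX VX VX VX VVV VX VX VX VX VVV VX VX VX; concatenated:

VXVVVVXVXVXVXVVVVXVXVXVXVVVVXVXVX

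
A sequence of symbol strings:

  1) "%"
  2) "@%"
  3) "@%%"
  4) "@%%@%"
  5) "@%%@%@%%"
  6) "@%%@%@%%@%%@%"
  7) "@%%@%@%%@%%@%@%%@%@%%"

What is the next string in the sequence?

@%%@%@%%@%%@%@%%@%@%%@%%@%@%%@%%@%

From term 3 onward, concatenate the last term with the second-to-last: @%·% = @%%, @%%·@% = @%%@%, …
So term 8 is @%%@%@%%@%%@%@%%@%@%%·@%%@%@%%@%%@%.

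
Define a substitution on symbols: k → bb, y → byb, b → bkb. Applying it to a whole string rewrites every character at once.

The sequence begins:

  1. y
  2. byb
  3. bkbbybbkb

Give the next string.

bkbbbbkbbkbbybbkbbkbbbbkb

Expanding bkbbybbkb: b→bkb, k→bb, b→bkb, b→bkb, y→byb, b→bkb, b→bkb, k→bb, b→bkb. Concatenated: bkb bb bkb bkb byb bkb bkb bb bkb.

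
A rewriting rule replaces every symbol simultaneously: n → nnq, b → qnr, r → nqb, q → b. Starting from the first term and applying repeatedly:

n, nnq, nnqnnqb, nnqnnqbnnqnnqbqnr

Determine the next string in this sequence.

Rewriting the 17 symbols of nnqnnqbnnqnnqbqnr one by one yields nnq nnq b nnq nnq b qnr nnq nnq b nnq nnq b qnr b nnq nqb; concatenated:

nnqnnqbnnqnnqbqnrnnqnnqbnnqnnqbqnrbnnqnqb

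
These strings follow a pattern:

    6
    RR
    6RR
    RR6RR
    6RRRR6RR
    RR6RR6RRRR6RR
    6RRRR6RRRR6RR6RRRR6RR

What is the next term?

RR6RR6RRRR6RR6RRRR6RRRR6RR6RRRR6RR

From term 3 onward, concatenate the second-to-last term with the last: 6·RR = 6RR, RR·6RR = RR6RR, …
The next term joins RR6RR6RRRR6RR and 6RRRR6RRRR6RR6RRRR6RR.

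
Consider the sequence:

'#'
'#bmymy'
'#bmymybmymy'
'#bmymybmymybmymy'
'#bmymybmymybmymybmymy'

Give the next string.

The strings grow by a fixed suffix bmymy each time.
One more step from #bmymybmymybmymybmymy gives the answer.

#bmymybmymybmymybmymybmymy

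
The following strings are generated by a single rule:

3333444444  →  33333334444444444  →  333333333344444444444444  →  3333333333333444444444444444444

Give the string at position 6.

333333333333333333344444444444444444444444444

Term n consists of 3n+1 3's, followed by 4n+2 4's (n = 1, 2, …).
At n = 6 the blocks have lengths 19, 26.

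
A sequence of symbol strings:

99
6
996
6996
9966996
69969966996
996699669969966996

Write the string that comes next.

Each term (from the third on) is the two preceding terms concatenated in order: term 3 = 99·6 = 996.
The next term joins 69969966996 and 996699669969966996.

69969966996996699669969966996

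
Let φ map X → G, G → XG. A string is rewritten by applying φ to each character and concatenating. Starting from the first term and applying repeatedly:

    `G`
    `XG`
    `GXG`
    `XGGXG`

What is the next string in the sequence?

GXGXGGXG

Rewriting each symbol of XGGXG: X→G, G→XG, G→XG, X→G, G→XG, which concatenates to G XG XG G XG.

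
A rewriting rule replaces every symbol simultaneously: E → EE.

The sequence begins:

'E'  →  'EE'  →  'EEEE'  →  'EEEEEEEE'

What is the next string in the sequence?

EEEEEEEEEEEEEEEE

Rewriting each symbol of EEEEEEEE: E→EE, E→EE, E→EE, E→EE, E→EE, E→EE, E→EE, E→EE, which concatenates to EE EE EE EE EE EE EE EE.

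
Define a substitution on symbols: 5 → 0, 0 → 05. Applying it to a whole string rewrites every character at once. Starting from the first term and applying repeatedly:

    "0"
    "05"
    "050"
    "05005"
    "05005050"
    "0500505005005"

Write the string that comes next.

050050500500505005050

Replace each of the 13 characters of 0500505005005 in place — 05 0 05 05 0 05 0 05 05 0 05 05 0 — and concatenate.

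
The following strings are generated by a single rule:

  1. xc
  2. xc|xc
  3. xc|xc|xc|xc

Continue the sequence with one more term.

Every step duplicates the string with '|' between the halves.
So the next term is two copies of xc|xc|xc|xc with '|' between the halves.

xc|xc|xc|xc|xc|xc|xc|xc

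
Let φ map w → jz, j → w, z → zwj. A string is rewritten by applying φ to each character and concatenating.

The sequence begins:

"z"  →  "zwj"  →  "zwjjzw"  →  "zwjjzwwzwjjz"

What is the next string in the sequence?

Expanding zwjjzwwzwjjz: z→zwj, w→jz, j→w, j→w, z→zwj, w→jz, w→jz, z→zwj, w→jz, j→w, j→w, z→zwj. Concatenated: zwj jz w w zwj jz jz zwj jz w w zwj.

zwjjzwwzwjjzjzzwjjzwwzwj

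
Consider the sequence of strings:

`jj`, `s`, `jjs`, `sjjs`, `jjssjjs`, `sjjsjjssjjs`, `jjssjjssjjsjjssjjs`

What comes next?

Each term (from the third on) is the two preceding terms concatenated in order: term 3 = jj·s = jjs.
So term 8 is sjjsjjssjjs·jjssjjssjjsjjssjjs.

sjjsjjssjjsjjssjjssjjsjjssjjs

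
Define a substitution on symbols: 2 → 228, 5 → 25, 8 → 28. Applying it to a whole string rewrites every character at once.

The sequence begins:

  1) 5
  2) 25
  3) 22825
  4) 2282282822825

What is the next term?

Rewriting the 13 symbols of 2282282822825 one by one yields 228 228 28 228 228 28 228 28 228 228 28 228 25; concatenated:

2282282822822828228282282282822825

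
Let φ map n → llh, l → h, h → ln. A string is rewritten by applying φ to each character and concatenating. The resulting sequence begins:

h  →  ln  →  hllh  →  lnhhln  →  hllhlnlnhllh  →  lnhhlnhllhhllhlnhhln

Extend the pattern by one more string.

hllhlnlnhllhlnhhlnlnhhlnhllhlnlnhllh

φ(lnhhlnhllhhllhlnhhln) expands symbol-by-symbol to h llh ln ln h llh ln h h ln ln h h ln h llh ln ln h llh; joining the 20 pieces gives the next term.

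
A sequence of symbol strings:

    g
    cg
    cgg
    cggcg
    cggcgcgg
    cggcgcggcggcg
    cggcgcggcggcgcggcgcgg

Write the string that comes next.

This is a Fibonacci-style word recurrence s(k) = s(k−1)·s(k−2): e.g. cg·g = cgg.
Continuing: cggcgcggcggcgcggcgcgg · cggcgcggcggcg gives term 8.

cggcgcggcggcgcggcgcggcggcgcggcggcg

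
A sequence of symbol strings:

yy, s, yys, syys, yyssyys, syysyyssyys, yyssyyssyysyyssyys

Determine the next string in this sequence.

syysyyssyysyyssyyssyysyyssyys

From term 3 onward, concatenate the second-to-last term with the last: yy·s = yys, s·yys = syys, …
So term 8 is syysyyssyys·yyssyyssyysyyssyys.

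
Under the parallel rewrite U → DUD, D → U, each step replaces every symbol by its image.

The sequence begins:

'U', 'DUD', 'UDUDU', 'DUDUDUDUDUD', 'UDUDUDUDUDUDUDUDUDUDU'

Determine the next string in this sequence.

φ(UDUDUDUDUDUDUDUDUDUDU) expands symbol-by-symbol to DUD U DUD U DUD U DUD U DUD U DUD U DUD U DUD U DUD U DUD U DUD; joining the 21 pieces gives the next term.

DUDUDUDUDUDUDUDUDUDUDUDUDUDUDUDUDUDUDUDUDUD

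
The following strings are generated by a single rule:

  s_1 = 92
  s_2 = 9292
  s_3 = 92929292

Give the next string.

s(k+1) = s(k)·s(k) — each term doubles the last.
Doubling 92929292:

9292929292929292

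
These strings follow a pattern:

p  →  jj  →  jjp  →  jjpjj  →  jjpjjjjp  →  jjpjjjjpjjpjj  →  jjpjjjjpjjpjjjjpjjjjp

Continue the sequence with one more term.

jjpjjjjpjjpjjjjpjjjjpjjpjjjjpjjpjj

This is a Fibonacci-style word recurrence s(k) = s(k−1)·s(k−2): e.g. jj·p = jjp.
Continuing: jjpjjjjpjjpjjjjpjjjjp · jjpjjjjpjjpjj gives term 8.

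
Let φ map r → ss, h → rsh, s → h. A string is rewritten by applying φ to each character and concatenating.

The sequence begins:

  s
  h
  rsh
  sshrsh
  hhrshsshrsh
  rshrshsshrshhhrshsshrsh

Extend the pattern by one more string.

Replace each of the 23 characters of rshrshsshrshhhrshsshrsh in place — ss h rsh ss h rsh h h rsh ss h rsh rsh rsh ss h rsh h h rsh ss h rsh — and concatenate.

sshrshsshrshhhrshsshrshrshrshsshrshhhrshsshrsh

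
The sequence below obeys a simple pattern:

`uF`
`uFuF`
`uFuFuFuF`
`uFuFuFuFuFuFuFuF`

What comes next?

uFuFuFuFuFuFuFuFuFuFuFuFuFuFuFuF

s(k+1) = s(k)·s(k) — each term doubles the last.
One more doubling of uFuFuFuFuFuFuFuF gives the answer.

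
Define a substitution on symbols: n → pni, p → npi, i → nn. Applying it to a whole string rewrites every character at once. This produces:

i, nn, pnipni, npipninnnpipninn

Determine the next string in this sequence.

Replace each of the 16 characters of npipninnnpipninn in place — pni npi nn npi pni nn pni pni pni npi nn npi pni nn pni pni — and concatenate.

pninpinnnpipninnpnipnipninpinnnpipninnpnipni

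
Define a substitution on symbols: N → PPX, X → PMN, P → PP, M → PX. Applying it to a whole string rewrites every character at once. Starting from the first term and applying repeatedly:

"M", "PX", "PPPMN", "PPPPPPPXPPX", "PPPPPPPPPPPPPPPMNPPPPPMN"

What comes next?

Rewriting the 24 symbols of PPPPPPPPPPPPPPPMNPPPPPMN one by one yields PP PP PP PP PP PP PP PP PP PP PP PP PP PP PP PX PPX PP PP PP PP PP PX PPX; concatenated:

PPPPPPPPPPPPPPPPPPPPPPPPPPPPPPPXPPXPPPPPPPPPPPXPPX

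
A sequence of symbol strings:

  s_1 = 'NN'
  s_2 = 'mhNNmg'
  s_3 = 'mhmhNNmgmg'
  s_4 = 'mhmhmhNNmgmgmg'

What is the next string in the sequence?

mhmhmhmhNNmgmgmgmg

Each term wraps the previous one in mh on the left and mg on the right.
So the next term is mh·mhmhmhNNmgmgmg·mg.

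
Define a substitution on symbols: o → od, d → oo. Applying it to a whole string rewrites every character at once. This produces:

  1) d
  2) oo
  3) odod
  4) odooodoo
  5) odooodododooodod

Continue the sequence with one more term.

Applying the rule to each of the 16 symbols of odooodododooodod gives the pieces od oo od od od oo od oo od oo od od od oo od oo, which concatenate to the answer.

odooodododooodooodooodododooodoo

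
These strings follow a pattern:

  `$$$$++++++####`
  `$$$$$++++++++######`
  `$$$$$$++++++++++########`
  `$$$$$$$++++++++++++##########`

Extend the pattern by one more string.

Reading off run lengths: $ runs 4, 5, 6, 7; + runs 6, 8, 10, 12; # runs 4, 6, 8, 10 — each is linear in n, where the shown terms are n = 3, 4, 5, 6.
For the next term, n = 7, so the run lengths are 8, 14, 12.

$$$$$$$$++++++++++++++############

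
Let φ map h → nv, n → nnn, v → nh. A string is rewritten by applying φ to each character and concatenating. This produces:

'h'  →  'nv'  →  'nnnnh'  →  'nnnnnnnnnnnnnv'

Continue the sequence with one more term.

nnnnnnnnnnnnnnnnnnnnnnnnnnnnnnnnnnnnnnnnh

φ(nnnnnnnnnnnnnv) expands symbol-by-symbol to nnn nnn nnn nnn nnn nnn nnn nnn nnn nnn nnn nnn nnn nh; joining the 14 pieces gives the next term.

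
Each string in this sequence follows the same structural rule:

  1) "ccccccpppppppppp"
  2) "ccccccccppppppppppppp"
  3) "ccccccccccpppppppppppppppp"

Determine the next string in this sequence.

Each string has the form c^{2n} p^{3n+1}, where the shown terms are n = 3, 4, 5.
Setting n = 6 gives 12, 19 characters in each block.

ccccccccccccppppppppppppppppppp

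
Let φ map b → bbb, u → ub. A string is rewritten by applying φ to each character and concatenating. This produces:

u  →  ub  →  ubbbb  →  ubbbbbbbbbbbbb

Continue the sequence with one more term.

ubbbbbbbbbbbbbbbbbbbbbbbbbbbbbbbbbbbbbbbb

φ(ubbbbbbbbbbbbb) expands symbol-by-symbol to ub bbb bbb bbb bbb bbb bbb bbb bbb bbb bbb bbb bbb bbb; joining the 14 pieces gives the next term.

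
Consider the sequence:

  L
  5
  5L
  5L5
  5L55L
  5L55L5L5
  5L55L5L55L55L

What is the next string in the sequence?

This is a Fibonacci-style word recurrence s(k) = s(k−1)·s(k−2): e.g. 5·L = 5L.
So term 8 is 5L55L5L55L55L·5L55L5L5.

5L55L5L55L55L5L55L5L5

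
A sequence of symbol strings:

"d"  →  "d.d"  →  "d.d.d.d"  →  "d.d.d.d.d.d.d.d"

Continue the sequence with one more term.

Each string is two copies of the previous one joined by '.'.
So the next term is two copies of d.d.d.d.d.d.d.d with '.' between the halves.

d.d.d.d.d.d.d.d.d.d.d.d.d.d.d.d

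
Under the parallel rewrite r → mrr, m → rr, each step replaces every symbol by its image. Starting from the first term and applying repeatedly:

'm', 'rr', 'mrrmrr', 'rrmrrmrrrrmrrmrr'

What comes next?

Rewriting the 16 symbols of rrmrrmrrrrmrrmrr one by one yields mrr mrr rr mrr mrr rr mrr mrr mrr mrr rr mrr mrr rr mrr mrr; concatenated:

mrrmrrrrmrrmrrrrmrrmrrmrrmrrrrmrrmrrrrmrrmrr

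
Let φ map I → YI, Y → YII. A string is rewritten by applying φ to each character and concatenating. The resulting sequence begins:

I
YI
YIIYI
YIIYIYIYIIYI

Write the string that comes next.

Expanding YIIYIYIYIIYI: Y→YII, I→YI, I→YI, Y→YII, I→YI, Y→YII, I→YI, Y→YII, I→YI, I→YI, Y→YII, I→YI. Concatenated: YII YI YI YII YI YII YI YII YI YI YII YI.

YIIYIYIYIIYIYIIYIYIIYIYIYIIYI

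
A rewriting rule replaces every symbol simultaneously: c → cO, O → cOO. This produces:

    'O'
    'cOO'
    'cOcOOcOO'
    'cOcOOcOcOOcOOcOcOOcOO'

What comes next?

cOcOOcOcOOcOOcOcOOcOcOOcOOcOcOOcOOcOcOOcOcOOcOOcOcOOcOO

Replace each of the 21 characters of cOcOOcOcOOcOOcOcOOcOO in place — cO cOO cO cOO cOO cO cOO cO cOO cOO cO cOO cOO cO cOO cO cOO cOO cO cOO cOO — and concatenate.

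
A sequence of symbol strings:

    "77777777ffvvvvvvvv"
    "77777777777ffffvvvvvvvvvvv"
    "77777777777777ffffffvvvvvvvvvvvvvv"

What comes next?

The n-th term is 3n+2 7's then 2n-2 f's then 3n+2 v's, where the shown terms are n = 2, 3, 4.
For the next term, n = 5, so the run lengths are 17, 8, 17.

77777777777777777ffffffffvvvvvvvvvvvvvvvvv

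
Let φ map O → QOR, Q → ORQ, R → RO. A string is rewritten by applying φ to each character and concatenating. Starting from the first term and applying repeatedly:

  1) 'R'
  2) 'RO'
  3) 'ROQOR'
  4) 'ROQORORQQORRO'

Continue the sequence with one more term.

Rewriting the 13 symbols of ROQORORQQORRO one by one yields RO QOR ORQ QOR RO QOR RO ORQ ORQ QOR RO RO QOR; concatenated:

ROQORORQQORROQORROORQORQQORROROQOR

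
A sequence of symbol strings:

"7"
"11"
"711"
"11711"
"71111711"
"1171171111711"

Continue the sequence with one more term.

711117111171171111711

Each term (from the third on) is the two preceding terms concatenated in order: term 3 = 7·11 = 711.
Continuing: 71111711 · 1171171111711 gives term 7.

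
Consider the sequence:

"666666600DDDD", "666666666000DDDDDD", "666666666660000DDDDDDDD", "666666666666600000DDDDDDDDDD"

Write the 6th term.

666666666666666660000000DDDDDDDDDDDDDD

The n-th term is 2n+3 6's then n 0's then 2n D's, where the shown terms are n = 2, 3, 4, 5.
For term 6, n = 7, so the run lengths are 17, 7, 14.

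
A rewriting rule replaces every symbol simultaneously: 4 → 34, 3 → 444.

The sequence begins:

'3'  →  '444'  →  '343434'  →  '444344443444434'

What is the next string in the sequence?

Applying the rule to each of the 15 symbols of 444344443444434 gives the pieces 34 34 34 444 34 34 34 34 444 34 34 34 34 444 34, which concatenate to the answer.

343434444343434344443434343444434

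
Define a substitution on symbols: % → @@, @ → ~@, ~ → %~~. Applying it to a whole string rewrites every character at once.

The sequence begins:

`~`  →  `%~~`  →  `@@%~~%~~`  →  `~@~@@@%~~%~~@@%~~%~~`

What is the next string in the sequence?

Replace each of the 20 characters of ~@~@@@%~~%~~@@%~~%~~ in place — %~~ ~@ %~~ ~@ ~@ ~@ @@ %~~ %~~ @@ %~~ %~~ ~@ ~@ @@ %~~ %~~ @@ %~~ %~~ — and concatenate.

%~~~@%~~~@~@~@@@%~~%~~@@%~~%~~~@~@@@%~~%~~@@%~~%~~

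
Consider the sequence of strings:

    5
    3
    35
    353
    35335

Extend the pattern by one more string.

35335353

From term 3 onward, concatenate the last term with the second-to-last: 3·5 = 35, 35·3 = 353, …
Continuing: 35335 · 353 gives term 6.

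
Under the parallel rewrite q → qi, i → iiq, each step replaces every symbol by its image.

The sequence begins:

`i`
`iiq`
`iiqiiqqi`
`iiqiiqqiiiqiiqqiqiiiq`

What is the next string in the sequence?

iiqiiqqiiiqiiqqiqiiiqiiqiiqqiiiqiiqqiqiiiqqiiiqiiqiiqqi

φ(iiqiiqqiiiqiiqqiqiiiq) expands symbol-by-symbol to iiq iiq qi iiq iiq qi qi iiq iiq iiq qi iiq iiq qi qi iiq qi iiq iiq iiq qi; joining the 21 pieces gives the next term.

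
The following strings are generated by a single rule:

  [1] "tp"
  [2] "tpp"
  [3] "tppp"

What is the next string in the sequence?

Every step adds p to the end: s(k+1) = s(k)·p.
Applying this once more to tppp:

tpppp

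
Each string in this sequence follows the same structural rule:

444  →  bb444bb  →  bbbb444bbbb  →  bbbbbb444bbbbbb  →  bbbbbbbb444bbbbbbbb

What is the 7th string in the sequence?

s(k+1) = bb·s(k)·bb, so each term gains bb as a prefix and bb as a suffix.
From bbbbbbbb444bbbbbbbb, 2 further steps: bbbbbbbb444bbbbbbbb → bbbbbbbbbb444bbbbbbbbbb → (answer).

bbbbbbbbbbbb444bbbbbbbbbbbb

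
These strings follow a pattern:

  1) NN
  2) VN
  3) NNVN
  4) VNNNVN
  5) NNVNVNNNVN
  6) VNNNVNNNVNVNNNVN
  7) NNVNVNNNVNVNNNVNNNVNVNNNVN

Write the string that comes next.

VNNNVNNNVNVNNNVNNNVNVNNNVNVNNNVNNNVNVNNNVN

Each term (from the third on) is the two preceding terms concatenated in order: term 3 = NN·VN = NNVN.
So term 8 is VNNNVNNNVNVNNNVN·NNVNVNNNVNVNNNVNNNVNVNNNVN.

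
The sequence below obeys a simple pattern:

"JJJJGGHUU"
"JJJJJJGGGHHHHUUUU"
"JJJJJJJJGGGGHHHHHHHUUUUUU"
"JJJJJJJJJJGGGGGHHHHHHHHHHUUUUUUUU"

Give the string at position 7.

JJJJJJJJJJJJJJJJGGGGGGGGHHHHHHHHHHHHHHHHHHHUUUUUUUUUUUUUU

Each string has the form J^{2n+2} G^{n+1} H^{3n-2} U^{2n} (n = 1, 2, …).
Setting n = 7 gives 16, 8, 19, 14 characters in each block.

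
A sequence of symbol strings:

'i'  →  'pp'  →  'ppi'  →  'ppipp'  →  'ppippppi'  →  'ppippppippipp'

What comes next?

Each term (from the third on) is the previous term followed by the one before it: term 3 = pp·i = ppi.
Continuing: ppippppippipp · ppippppi gives term 7.

ppippppippippppippppi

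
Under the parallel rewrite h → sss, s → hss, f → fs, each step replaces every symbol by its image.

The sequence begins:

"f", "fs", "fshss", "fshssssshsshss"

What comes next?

φ(fshssssshsshss) expands symbol-by-symbol to fs hss sss hss hss hss hss hss sss hss hss sss hss hss; joining the 14 pieces gives the next term.

fshssssshsshsshsshsshssssshsshssssshsshss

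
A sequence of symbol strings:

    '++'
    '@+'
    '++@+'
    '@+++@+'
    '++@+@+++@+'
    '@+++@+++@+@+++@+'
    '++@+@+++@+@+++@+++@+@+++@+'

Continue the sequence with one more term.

@+++@+++@+@+++@+++@+@+++@+@+++@+++@+@+++@+

From term 3 onward, concatenate the second-to-last term with the last: ++·@+ = ++@+, @+·++@+ = @+++@+, …
The next term joins @+++@+++@+@+++@+ and ++@+@+++@+@+++@+++@+@+++@+.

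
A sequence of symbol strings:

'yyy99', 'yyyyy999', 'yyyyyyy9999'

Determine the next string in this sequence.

Each string has the form y^{2n-1} 9^{n}, where the shown terms are n = 2, 3, 4.
For the next term, n = 5, so the run lengths are 9, 5.

yyyyyyyyy99999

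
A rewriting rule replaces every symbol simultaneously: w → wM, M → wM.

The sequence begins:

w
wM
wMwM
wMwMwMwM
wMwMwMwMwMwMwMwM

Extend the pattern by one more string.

Rewriting the 16 symbols of wMwMwMwMwMwMwMwM one by one yields wM wM wM wM wM wM wM wM wM wM wM wM wM wM wM wM; concatenated:

wMwMwMwMwMwMwMwMwMwMwMwMwMwMwMwM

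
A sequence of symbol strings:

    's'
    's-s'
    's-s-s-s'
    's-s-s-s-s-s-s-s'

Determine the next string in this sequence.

Every step duplicates the string with '-' between the halves.
One more doubling of s-s-s-s-s-s-s-s gives the answer.

s-s-s-s-s-s-s-s-s-s-s-s-s-s-s-s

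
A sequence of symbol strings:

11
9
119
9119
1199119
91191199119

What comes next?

119911991191199119

Each term (from the third on) is the two preceding terms concatenated in order: term 3 = 11·9 = 119.
The next term joins 1199119 and 91191199119.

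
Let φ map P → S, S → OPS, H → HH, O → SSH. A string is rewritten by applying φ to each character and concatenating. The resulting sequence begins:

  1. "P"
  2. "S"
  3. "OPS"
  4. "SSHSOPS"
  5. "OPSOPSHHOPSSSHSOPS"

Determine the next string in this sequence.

SSHSOPSSSHSOPSHHHHSSHSOPSOPSOPSHHOPSSSHSOPS

Applying the rule to each of the 18 symbols of OPSOPSHHOPSSSHSOPS gives the pieces SSH S OPS SSH S OPS HH HH SSH S OPS OPS OPS HH OPS SSH S OPS, which concatenate to the answer.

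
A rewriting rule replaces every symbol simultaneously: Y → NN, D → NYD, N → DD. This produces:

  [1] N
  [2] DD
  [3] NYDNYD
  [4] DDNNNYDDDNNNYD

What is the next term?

φ(DDNNNYDDDNNNYD) expands symbol-by-symbol to NYD NYD DD DD DD NN NYD NYD NYD DD DD DD NN NYD; joining the 14 pieces gives the next term.

NYDNYDDDDDDDNNNYDNYDNYDDDDDDDNNNYD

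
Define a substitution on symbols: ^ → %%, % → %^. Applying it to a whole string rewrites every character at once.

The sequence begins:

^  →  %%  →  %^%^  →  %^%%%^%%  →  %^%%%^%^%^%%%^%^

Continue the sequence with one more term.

Rewriting the 16 symbols of %^%%%^%^%^%%%^%^ one by one yields %^ %% %^ %^ %^ %% %^ %% %^ %% %^ %^ %^ %% %^ %%; concatenated:

%^%%%^%^%^%%%^%%%^%%%^%^%^%%%^%%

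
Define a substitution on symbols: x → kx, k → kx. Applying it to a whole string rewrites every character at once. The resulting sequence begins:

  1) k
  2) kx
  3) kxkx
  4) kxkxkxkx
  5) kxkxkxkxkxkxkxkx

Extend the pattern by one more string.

Replace each of the 16 characters of kxkxkxkxkxkxkxkx in place — kx kx kx kx kx kx kx kx kx kx kx kx kx kx kx kx — and concatenate.

kxkxkxkxkxkxkxkxkxkxkxkxkxkxkxkx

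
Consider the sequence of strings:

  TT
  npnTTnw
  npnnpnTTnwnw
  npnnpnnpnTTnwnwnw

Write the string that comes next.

npnnpnnpnnpnTTnwnwnwnw

s(k+1) = npn·s(k)·nw, so each term gains npn as a prefix and nw as a suffix.
So the next term is npn·npnnpnnpnTTnwnwnw·nw.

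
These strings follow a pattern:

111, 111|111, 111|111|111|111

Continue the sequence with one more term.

111|111|111|111|111|111|111|111

s(k+1) = s(k)·|·s(k) — each term doubles the last with '|' between the halves.
So the next term is two copies of 111|111|111|111 with '|' between the halves.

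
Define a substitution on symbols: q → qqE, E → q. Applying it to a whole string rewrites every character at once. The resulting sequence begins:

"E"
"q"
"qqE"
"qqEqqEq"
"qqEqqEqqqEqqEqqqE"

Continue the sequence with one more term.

Rewriting the 17 symbols of qqEqqEqqqEqqEqqqE one by one yields qqE qqE q qqE qqE q qqE qqE qqE q qqE qqE q qqE qqE qqE q; concatenated:

qqEqqEqqqEqqEqqqEqqEqqEqqqEqqEqqqEqqEqqEq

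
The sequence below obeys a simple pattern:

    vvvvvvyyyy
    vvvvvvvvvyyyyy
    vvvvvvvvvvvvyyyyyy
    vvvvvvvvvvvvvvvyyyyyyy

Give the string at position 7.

vvvvvvvvvvvvvvvvvvvvvvvvyyyyyyyyyy

Each string has the form v^{3n} y^{n+2}, where the shown terms are n = 2, 3, 4, 5.
At n = 8 the blocks have lengths 24, 10.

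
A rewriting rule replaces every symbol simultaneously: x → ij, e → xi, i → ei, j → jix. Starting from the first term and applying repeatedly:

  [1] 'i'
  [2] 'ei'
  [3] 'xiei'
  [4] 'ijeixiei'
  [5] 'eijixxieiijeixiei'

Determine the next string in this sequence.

Replace each of the 17 characters of eijixxieiijeixiei in place — xi ei jix ei ij ij ei xi ei ei jix xi ei ij ei xi ei — and concatenate.

xieijixeiijijeixieieijixxieiijeixiei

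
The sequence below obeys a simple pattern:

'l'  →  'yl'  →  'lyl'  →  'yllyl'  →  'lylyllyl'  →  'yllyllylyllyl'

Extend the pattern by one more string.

lylyllylyllyllylyllyl

From term 3 onward, concatenate the second-to-last term with the last: l·yl = lyl, yl·lyl = yllyl, …
So term 7 is lylyllyl·yllyllylyllyl.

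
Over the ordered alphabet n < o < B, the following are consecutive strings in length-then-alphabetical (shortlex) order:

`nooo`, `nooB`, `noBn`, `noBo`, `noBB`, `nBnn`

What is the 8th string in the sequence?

nBnB

Continuing the enumeration 2 steps past nBnn: nBnn → nBno → (answer).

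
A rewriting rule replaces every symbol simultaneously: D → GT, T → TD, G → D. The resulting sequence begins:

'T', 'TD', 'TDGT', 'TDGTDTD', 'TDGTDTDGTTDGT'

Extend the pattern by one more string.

TDGTDTDGTTDGTDTDTDGTDTD

φ(TDGTDTDGTTDGT) expands symbol-by-symbol to TD GT D TD GT TD GT D TD TD GT D TD; joining the 13 pieces gives the next term.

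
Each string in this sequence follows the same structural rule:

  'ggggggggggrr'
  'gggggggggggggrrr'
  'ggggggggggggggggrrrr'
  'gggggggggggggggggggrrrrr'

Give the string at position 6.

Each string has the form g^{3n+1} r^{n-1}, where the shown terms are n = 3, 4, 5, 6.
At n = 8 the blocks have lengths 25, 7.

gggggggggggggggggggggggggrrrrrrr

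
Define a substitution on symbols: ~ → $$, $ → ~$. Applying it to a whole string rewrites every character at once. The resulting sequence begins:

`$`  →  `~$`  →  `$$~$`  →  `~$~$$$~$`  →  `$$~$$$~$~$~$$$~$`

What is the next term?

Replace each of the 16 characters of $$~$$$~$~$~$$$~$ in place — ~$ ~$ $$ ~$ ~$ ~$ $$ ~$ $$ ~$ $$ ~$ ~$ ~$ $$ ~$ — and concatenate.

~$~$$$~$~$~$$$~$$$~$$$~$~$~$$$~$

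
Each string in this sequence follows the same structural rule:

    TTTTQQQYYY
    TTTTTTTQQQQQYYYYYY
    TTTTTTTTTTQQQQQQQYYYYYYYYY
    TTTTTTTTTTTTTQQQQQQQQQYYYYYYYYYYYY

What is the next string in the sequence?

Each string has the form T^{3n+1} Q^{2n+1} Y^{3n} (n = 1, 2, …).
For the next term, n = 5, so the run lengths are 16, 11, 15.

TTTTTTTTTTTTTTTTQQQQQQQQQQQYYYYYYYYYYYYYYY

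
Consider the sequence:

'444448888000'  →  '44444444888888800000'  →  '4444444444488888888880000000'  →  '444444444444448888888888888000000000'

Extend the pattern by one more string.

44444444444444444888888888888888800000000000

The n-th term is 3n+2 4's then 3n+1 8's then 2n+1 0's (n = 1, 2, …).
At n = 5 the blocks have lengths 17, 16, 11.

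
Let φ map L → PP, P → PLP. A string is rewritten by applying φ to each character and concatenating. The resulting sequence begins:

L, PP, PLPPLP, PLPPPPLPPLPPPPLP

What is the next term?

Rewriting the 16 symbols of PLPPPPLPPLPPPPLP one by one yields PLP PP PLP PLP PLP PLP PP PLP PLP PP PLP PLP PLP PLP PP PLP; concatenated:

PLPPPPLPPLPPLPPLPPPPLPPLPPPPLPPLPPLPPLPPPPLP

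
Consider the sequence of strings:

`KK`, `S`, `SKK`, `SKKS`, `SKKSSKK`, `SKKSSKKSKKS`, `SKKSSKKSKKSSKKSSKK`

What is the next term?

From term 3 onward, concatenate the last term with the second-to-last: S·KK = SKK, SKK·S = SKKS, …
Continuing: SKKSSKKSKKSSKKSSKK · SKKSSKKSKKS gives term 8.

SKKSSKKSKKSSKKSSKKSKKSSKKSKKS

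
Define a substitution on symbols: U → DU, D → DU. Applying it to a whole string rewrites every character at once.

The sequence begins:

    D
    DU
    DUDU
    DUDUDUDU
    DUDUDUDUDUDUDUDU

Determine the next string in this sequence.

Rewriting the 16 symbols of DUDUDUDUDUDUDUDU one by one yields DU DU DU DU DU DU DU DU DU DU DU DU DU DU DU DU; concatenated:

DUDUDUDUDUDUDUDUDUDUDUDUDUDUDUDU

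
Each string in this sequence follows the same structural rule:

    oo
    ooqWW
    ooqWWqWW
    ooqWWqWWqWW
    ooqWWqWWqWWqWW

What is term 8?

ooqWWqWWqWWqWWqWWqWWqWW

Each term is the previous one with qWW appended.
From ooqWWqWWqWWqWW, 3 further steps: ooqWWqWWqWWqWW → ooqWWqWWqWWqWWqWW → ooqWWqWWqWWqWWqWWqWW → (answer).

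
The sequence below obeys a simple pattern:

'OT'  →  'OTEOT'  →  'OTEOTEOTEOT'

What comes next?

s(k+1) = s(k)·E·s(k) — each term doubles the last with 'E' between the halves.
One more doubling of OTEOTEOTEOT gives the answer.

OTEOTEOTEOTEOTEOTEOTEOT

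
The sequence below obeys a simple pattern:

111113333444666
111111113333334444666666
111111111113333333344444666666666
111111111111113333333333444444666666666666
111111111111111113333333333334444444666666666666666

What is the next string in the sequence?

Term n consists of 3n+2 1's, followed by 2n+2 3's, followed by n+2 4's, followed by 3n 6's (n = 1, 2, …).
At n = 6 the blocks have lengths 20, 14, 8, 18.

111111111111111111113333333333333344444444666666666666666666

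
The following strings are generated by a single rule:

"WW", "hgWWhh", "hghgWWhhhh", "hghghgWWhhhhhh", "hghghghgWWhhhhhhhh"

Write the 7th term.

hghghghghghgWWhhhhhhhhhhhh

Each term wraps the previous one in hg on the left and hh on the right.
From hghghghgWWhhhhhhhh, 2 further steps: hghghghgWWhhhhhhhh → hghghghghgWWhhhhhhhhhh → (answer).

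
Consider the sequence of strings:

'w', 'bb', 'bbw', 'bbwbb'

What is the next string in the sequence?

Each term (from the third on) is the previous term followed by the one before it: term 3 = bb·w = bbw.
Continuing: bbwbb · bbw gives term 5.

bbwbbbbw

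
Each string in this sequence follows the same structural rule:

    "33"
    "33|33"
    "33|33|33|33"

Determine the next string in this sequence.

s(k+1) = s(k)·|·s(k) — each term doubles the last with '|' between the halves.
So the next term is two copies of 33|33|33|33 with '|' between the halves.

33|33|33|33|33|33|33|33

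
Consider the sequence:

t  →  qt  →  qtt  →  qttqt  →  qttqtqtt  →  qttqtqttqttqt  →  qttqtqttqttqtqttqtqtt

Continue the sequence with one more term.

From term 3 onward, concatenate the last term with the second-to-last: qt·t = qtt, qtt·qt = qttqt, …
Continuing: qttqtqttqttqtqttqtqtt · qttqtqttqttqt gives term 8.

qttqtqttqttqtqttqtqttqttqtqttqttqt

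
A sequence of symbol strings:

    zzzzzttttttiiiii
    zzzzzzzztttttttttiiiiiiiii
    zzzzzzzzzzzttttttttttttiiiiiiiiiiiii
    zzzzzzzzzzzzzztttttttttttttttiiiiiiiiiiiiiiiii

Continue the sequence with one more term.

zzzzzzzzzzzzzzzzzttttttttttttttttttiiiiiiiiiiiiiiiiiiiii

The n-th term is 3n+2 z's then 3n+3 t's then 4n+1 i's (n = 1, 2, …).
Setting n = 5 gives 17, 18, 21 characters in each block.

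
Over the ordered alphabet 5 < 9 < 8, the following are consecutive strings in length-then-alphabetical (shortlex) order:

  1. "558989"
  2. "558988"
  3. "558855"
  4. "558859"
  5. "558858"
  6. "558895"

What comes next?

558899

Treat 558895 as a base-3 numeral over the given alphabet and add one, carrying through any trailing 8's.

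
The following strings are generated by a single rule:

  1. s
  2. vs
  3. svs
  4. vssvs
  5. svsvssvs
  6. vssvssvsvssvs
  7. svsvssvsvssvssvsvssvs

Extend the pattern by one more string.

vssvssvsvssvssvsvssvsvssvssvsvssvs

Each term (from the third on) is the two preceding terms concatenated in order: term 3 = s·vs = svs.
Continuing: vssvssvsvssvs · svsvssvsvssvssvsvssvs gives term 8.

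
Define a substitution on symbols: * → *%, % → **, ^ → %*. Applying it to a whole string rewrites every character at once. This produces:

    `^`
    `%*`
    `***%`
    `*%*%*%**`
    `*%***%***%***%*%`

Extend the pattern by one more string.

*%***%*%*%***%*%*%***%*%*%***%**

Applying the rule to each of the 16 symbols of *%***%***%***%*% gives the pieces *% ** *% *% *% ** *% *% *% ** *% *% *% ** *% **, which concatenate to the answer.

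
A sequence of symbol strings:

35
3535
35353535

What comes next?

Every step duplicates the string.
So the next term is two copies of 35353535.

3535353535353535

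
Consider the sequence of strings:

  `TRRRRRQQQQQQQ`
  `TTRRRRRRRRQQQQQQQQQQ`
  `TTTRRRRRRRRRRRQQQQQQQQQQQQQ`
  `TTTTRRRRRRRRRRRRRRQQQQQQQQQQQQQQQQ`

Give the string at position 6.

TTTTTTRRRRRRRRRRRRRRRRRRRRQQQQQQQQQQQQQQQQQQQQQQ

Term n consists of n-1 T's, followed by 3n-1 R's, followed by 3n+1 Q's, where the shown terms are n = 2, 3, 4, 5.
Setting n = 7 gives 6, 20, 22 characters in each block.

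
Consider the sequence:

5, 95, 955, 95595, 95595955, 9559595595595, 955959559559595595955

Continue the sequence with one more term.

9559595595595955959559559595595595

This is a Fibonacci-style word recurrence s(k) = s(k−1)·s(k−2): e.g. 95·5 = 955.
Continuing: 955959559559595595955 · 9559595595595 gives term 8.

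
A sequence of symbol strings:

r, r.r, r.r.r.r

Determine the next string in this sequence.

s(k+1) = s(k)·.·s(k) — each term doubles the last with '.' between the halves.
Doubling r.r.r.r with '.' between the halves:

r.r.r.r.r.r.r.r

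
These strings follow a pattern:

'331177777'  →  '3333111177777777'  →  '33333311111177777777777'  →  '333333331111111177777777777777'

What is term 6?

33333333333311111111111177777777777777777777

Reading off run lengths: 3 runs 2, 4, 6, 8; 1 runs 2, 4, 6, 8; 7 runs 5, 8, 11, 14 — each is linear in n (n = 1, 2, …).
Setting n = 6 gives 12, 12, 20 characters in each block.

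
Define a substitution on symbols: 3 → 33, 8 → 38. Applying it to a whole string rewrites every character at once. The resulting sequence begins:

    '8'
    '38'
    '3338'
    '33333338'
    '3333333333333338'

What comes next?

Rewriting the 16 symbols of 3333333333333338 one by one yields 33 33 33 33 33 33 33 33 33 33 33 33 33 33 33 38; concatenated:

33333333333333333333333333333338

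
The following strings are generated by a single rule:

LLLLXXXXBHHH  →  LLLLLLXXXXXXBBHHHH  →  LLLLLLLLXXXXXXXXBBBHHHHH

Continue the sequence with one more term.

LLLLLLLLLLXXXXXXXXXXBBBBHHHHHH

Term n consists of 2n L's, followed by 2n X's, followed by n-1 B's, followed by n+1 H's, where the shown terms are n = 2, 3, 4.
Setting n = 5 gives 10, 10, 4, 6 characters in each block.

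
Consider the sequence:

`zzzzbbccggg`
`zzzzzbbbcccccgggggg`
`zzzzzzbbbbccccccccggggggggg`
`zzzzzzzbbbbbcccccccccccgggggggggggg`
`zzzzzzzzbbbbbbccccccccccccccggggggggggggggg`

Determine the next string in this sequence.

Reading off run lengths: z runs 4, 5, 6, 7, 8; b runs 2, 3, 4, 5, 6; c runs 2, 5, 8, 11, 14; g runs 3, 6, 9, 12, 15 — each is linear in n (n = 1, 2, …).
At n = 6 the blocks have lengths 9, 7, 17, 18.

zzzzzzzzzbbbbbbbcccccccccccccccccgggggggggggggggggg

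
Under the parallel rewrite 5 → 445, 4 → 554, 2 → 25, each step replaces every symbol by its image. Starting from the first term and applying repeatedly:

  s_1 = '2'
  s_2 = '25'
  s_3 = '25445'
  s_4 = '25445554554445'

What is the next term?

φ(25445554554445) expands symbol-by-symbol to 25 445 554 554 445 445 445 554 445 445 554 554 554 445; joining the 14 pieces gives the next term.

25445554554445445445554445445554554554445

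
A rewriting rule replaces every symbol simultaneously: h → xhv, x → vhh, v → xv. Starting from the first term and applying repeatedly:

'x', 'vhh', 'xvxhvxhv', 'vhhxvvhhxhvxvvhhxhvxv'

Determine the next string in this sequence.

xvxhvxhvvhhxvxvxhvxhvvhhxhvxvvhhxvxvxhvxhvvhhxhvxvvhhxv

Applying the rule to each of the 21 symbols of vhhxvvhhxhvxvvhhxhvxv gives the pieces xv xhv xhv vhh xv xv xhv xhv vhh xhv xv vhh xv xv xhv xhv vhh xhv xv vhh xv, which concatenate to the answer.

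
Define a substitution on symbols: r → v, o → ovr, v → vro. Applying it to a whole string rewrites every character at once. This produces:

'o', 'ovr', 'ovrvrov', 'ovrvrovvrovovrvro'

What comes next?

φ(ovrvrovvrovovrvro) expands symbol-by-symbol to ovr vro v vro v ovr vro vro v ovr vro ovr vro v vro v ovr; joining the 17 pieces gives the next term.

ovrvrovvrovovrvrovrovovrvroovrvrovvrovovr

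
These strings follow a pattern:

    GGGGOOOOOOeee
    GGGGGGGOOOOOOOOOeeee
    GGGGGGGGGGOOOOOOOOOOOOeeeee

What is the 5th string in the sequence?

Each string has the form G^{3n-2} O^{3n} e^{n+1}, where the shown terms are n = 2, 3, 4.
At n = 6 the blocks have lengths 16, 18, 7.

GGGGGGGGGGGGGGGGOOOOOOOOOOOOOOOOOOeeeeeee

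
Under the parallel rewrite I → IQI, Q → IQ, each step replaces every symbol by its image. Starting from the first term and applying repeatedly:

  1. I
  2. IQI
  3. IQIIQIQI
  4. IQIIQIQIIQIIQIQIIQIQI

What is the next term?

Replace each of the 21 characters of IQIIQIQIIQIIQIQIIQIQI in place — IQI IQ IQI IQI IQ IQI IQ IQI IQI IQ IQI IQI IQ IQI IQ IQI IQI IQ IQI IQ IQI — and concatenate.

IQIIQIQIIQIIQIQIIQIQIIQIIQIQIIQIIQIQIIQIQIIQIIQIQIIQIQI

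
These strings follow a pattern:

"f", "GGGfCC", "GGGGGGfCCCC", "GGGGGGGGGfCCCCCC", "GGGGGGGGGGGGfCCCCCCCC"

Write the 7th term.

GGGGGGGGGGGGGGGGGGfCCCCCCCCCCCC

Each term wraps the previous one in GGG on the left and CC on the right.
From GGGGGGGGGGGGfCCCCCCCC, 2 further steps: GGGGGGGGGGGGfCCCCCCCC → GGGGGGGGGGGGGGGfCCCCCCCCCC → (answer).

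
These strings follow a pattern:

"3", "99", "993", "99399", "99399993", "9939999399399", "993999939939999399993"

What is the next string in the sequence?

Each term (from the third on) is the previous term followed by the one before it: term 3 = 99·3 = 993.
So term 8 is 993999939939999399993·9939999399399.

9939999399399993999939939999399399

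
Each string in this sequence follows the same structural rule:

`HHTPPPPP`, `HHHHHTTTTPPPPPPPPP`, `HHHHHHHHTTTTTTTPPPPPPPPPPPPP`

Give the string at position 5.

The n-th term is 3n-1 H's then 3n-2 T's then 4n+1 P's (n = 1, 2, …).
For term 5, n = 5, so the run lengths are 14, 13, 21.

HHHHHHHHHHHHHHTTTTTTTTTTTTTPPPPPPPPPPPPPPPPPPPPP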